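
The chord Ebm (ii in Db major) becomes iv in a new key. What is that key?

The numeral iv denotes a minor triad on scale degree 4. With Eb on degree 4, the tonic of the new key is Bb.
Degree 4 carries a minor triad in minor keys, so the destination is Bb minor.
Check: the diatonic triads of Bb minor (natural minor) are Bbm (i), Cdim (ii°), Db (III), Ebm (iv), Fm (v), Gb (VI), Ab (VII) — Ebm is indeed iv.

Bb minor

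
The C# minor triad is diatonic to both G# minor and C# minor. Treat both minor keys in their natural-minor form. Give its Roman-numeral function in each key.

The scale of G# minor (natural minor) is G# A# B C# D# E F#; C# is degree 4, and the triad built there (C#-E-G#) is minor, so it is iv.
The scale of C# minor (natural minor) is C# D# E F# G# A B; C# is degree 1, and the triad built there (C#-E-G#) is minor, so it is i.

iv in G# minor; i in C# minor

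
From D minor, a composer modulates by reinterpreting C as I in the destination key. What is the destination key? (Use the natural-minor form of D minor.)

C major

The numeral I denotes a major triad on scale degree 1. With C on degree 1, the tonic of the new key is C.
Degree 1 carries a major triad in major keys, so the destination is C major.
Check: the diatonic triads of C major are C (I), Dm (ii), Em (iii), F (IV), G (V), Am (vi), Bdim (vii°) — C is indeed I.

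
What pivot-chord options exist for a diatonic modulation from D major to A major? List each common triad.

Triads in D major: D major (I), E minor (ii), F# minor (iii), G major (IV), A major (V), B minor (vi), C# diminished (vii°).
Triads in A major: A major (I), B minor (ii), C# minor (iii), D major (IV), E major (V), F# minor (vi), G# diminished (vii°).
Shared triads with their functions: D major (I in D major, IV in A major); F# minor (iii in D major, vi in A major); A major (V in D major, I in A major); B minor (vi in D major, ii in A major).

D, F#m, A, Bm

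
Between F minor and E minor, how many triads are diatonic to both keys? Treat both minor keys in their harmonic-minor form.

Diatonic triads of F minor (harmonic minor): Fm (i), Gdim (ii°), Abaug (III+), Bbm (iv), C (V), Db (VI), Edim (vii°).
Diatonic triads of E minor (harmonic minor): Em (i), F#dim (ii°), Gaug (III+), Am (iv), B (V), C (VI), D#dim (vii°).
Matching root and quality in both lists: C.
That gives 1 common triad.

1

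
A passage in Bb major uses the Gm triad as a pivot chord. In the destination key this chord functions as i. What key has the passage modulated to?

The numeral i denotes a minor triad on scale degree 1. With G on degree 1, the tonic of the new key is G.
Degree 1 carries a minor triad in minor keys, so the destination is G minor.
Check: the diatonic triads of G minor (natural minor) are Gm (i), Adim (ii°), Bb (III), Cm (iv), Dm (v), Eb (VI), F (VII) — Gm is indeed i.

G minor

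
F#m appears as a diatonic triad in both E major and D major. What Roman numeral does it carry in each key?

The scale of E major is E F# G# A B C# D#; F# is degree 2, and the triad built there (F#-A-C#) is minor, so it is ii.
The scale of D major is D E F# G A B C#; F# is degree 3, and the triad built there (F#-A-C#) is minor, so it is iii.

ii in E major; iii in D major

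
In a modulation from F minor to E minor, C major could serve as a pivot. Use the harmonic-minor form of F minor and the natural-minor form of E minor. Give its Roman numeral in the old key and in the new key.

The scale of F minor (harmonic minor) is F G A♭ B♭ C D♭ E; C is degree 5, and the triad built there (C-E-G) is major, so it is V.
The scale of E minor (natural minor) is E F♯ G A B C D; C is degree 6, and the triad built there (C-E-G) is major, so it is VI.

V in F minor; VI in E minor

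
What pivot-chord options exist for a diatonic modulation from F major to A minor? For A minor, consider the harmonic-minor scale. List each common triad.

F, Am, Dm

Triads in F major: F (I), Gm (ii), Am (iii), Bb (IV), C (V), Dm (vi), Edim (vii°).
Triads in A minor (harmonic minor): Am (i), Bdim (ii°), Caug (III+), Dm (iv), E (V), F (VI), G#dim (vii°).
Shared triads with their functions: F (I in F major, VI in A minor); Am (iii in F major, i in A minor); Dm (vi in F major, iv in A minor).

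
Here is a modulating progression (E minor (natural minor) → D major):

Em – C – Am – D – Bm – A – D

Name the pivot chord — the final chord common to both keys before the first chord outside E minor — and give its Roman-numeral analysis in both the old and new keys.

Chords diatonic to E minor: Em, F#dim, G, Am, Bm, C, D.
Reading the progression, the first chord not in that set is A, so the modulation leaves E minor there.
The chord immediately before A is Bm, which is diatonic to both keys: v in E minor and vi in D major.

Bm — v in E minor, vi in D major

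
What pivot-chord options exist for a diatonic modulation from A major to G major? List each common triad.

Triads in A major: A (I), Bm (ii), C#m (iii), D (IV), E (V), F#m (vi), G#dim (vii°).
Triads in G major: G (I), Am (ii), Bm (iii), C (IV), D (V), Em (vi), F#dim (vii°).
Shared triads with their functions: Bm (ii in A major, iii in G major); D (IV in A major, V in G major).

Bm, D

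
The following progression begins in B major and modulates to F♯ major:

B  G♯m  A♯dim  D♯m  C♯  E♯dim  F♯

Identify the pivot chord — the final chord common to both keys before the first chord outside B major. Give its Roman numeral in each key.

Chords diatonic to B major: B, C♯m, D♯m, E, F♯, G♯m, A♯dim.
Reading the progression, the first chord not in that set is C♯, so the modulation leaves B major there.
The chord immediately before C♯ is D♯m, which is diatonic to both keys: iii in B major and vi in F♯ major.

D♯m — iii in B major, vi in F♯ major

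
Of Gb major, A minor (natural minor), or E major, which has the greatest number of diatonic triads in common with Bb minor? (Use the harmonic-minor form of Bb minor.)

Gb major

Triads of Bb minor (harmonic minor): Bbm (i), Cdim (ii°), Dbaug (III+), Ebm (iv), F (V), Gb (VI), Adim (vii°).
Gb major shares 3: Bbm, Ebm, Gb.
A minor (natural minor) shares 1: F.
E major shares 0: none.
The most common triads (3) are shared with Gb major.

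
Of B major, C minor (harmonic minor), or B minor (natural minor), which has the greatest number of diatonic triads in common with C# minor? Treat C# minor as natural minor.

Triads of C# minor (natural minor): C# minor (i), D# diminished (ii°), E major (III), F# minor (iv), G# minor (v), A major (VI), B major (VII).
B major shares 4: C#m, E, G#m, B.
C minor (harmonic minor) shares 0: none.
B minor (natural minor) shares 2: F#m, A.
The most common triads (4) are shared with B major.

B major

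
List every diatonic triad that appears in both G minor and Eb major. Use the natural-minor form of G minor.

Triads in G minor (natural minor): Gm (i), Adim (ii°), Bb (III), Cm (iv), Dm (v), Eb (VI), F (VII).
Triads in Eb major: Eb (I), Fm (ii), Gm (iii), Ab (IV), Bb (V), Cm (vi), Ddim (vii°).
Shared triads with their functions: Gm (i in G minor, iii in Eb major); Bb (III in G minor, V in Eb major); Cm (iv in G minor, vi in Eb major); Eb (VI in G minor, I in Eb major).

Gm, Bb, Cm, Eb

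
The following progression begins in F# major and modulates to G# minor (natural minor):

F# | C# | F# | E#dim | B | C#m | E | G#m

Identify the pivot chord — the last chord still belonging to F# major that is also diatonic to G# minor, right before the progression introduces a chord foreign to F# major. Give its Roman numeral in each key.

Chords diatonic to F# major: F#, G#m, A#m, B, C#, D#m, E#dim.
Reading the progression, the first chord not in that set is C#m, so the modulation leaves F# major there.
The chord immediately before C#m is B, which is diatonic to both keys: IV in F# major and III in G# minor.

B — IV in F# major, III in G# minor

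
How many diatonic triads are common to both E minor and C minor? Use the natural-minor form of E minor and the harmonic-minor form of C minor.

Diatonic triads of E minor (natural minor): E minor (i), F♯ diminished (ii°), G major (III), A minor (iv), B minor (v), C major (VI), D major (VII).
Diatonic triads of C minor (harmonic minor): C minor (i), D diminished (ii°), E♭ augmented (III+), F minor (iv), G major (V), A♭ major (VI), B diminished (vii°).
Matching root and quality in both lists: G major.
That gives 1 common triad.

1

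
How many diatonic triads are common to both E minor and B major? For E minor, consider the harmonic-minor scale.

Diatonic triads of E minor (harmonic minor): Em (i), F#dim (ii°), Gaug (III+), Am (iv), B (V), C (VI), D#dim (vii°).
Diatonic triads of B major: B (I), C#m (ii), D#m (iii), E (IV), F# (V), G#m (vi), A#dim (vii°).
Matching root and quality in both lists: B.
That gives 1 common triad.

1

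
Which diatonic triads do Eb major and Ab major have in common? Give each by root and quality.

Eb, Fm, Ab, Cm

Triads in Eb major: Eb major (I), F minor (ii), G minor (iii), Ab major (IV), Bb major (V), C minor (vi), D diminished (vii°).
Triads in Ab major: Ab major (I), Bb minor (ii), C minor (iii), Db major (IV), Eb major (V), F minor (vi), G diminished (vii°).
Shared triads with their functions: Eb major (I in Eb major, V in Ab major); F minor (ii in Eb major, vi in Ab major); Ab major (IV in Eb major, I in Ab major); C minor (vi in Eb major, iii in Ab major).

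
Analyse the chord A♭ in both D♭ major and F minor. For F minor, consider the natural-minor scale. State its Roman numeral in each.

V in D♭ major; III in F minor

The scale of D♭ major is D♭ E♭ F G♭ A♭ B♭ C; A♭ is degree 5, and the triad built there (A♭-C-E♭) is major, so it is V.
The scale of F minor (natural minor) is F G A♭ B♭ C D♭ E♭; A♭ is degree 3, and the triad built there (A♭-C-E♭) is major, so it is III.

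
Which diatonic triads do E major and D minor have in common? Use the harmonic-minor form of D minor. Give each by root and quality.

Triads in E major: E (I), F#m (ii), G#m (iii), A (IV), B (V), C#m (vi), D#dim (vii°).
Triads in D minor (harmonic minor): Dm (i), Edim (ii°), Faug (III+), Gm (iv), A (V), Bb (VI), C#dim (vii°).
Shared triads with their functions: A (IV in E major, V in D minor).

A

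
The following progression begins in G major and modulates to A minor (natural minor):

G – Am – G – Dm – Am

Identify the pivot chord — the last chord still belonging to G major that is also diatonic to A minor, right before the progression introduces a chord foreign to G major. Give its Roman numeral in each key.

Chords diatonic to G major: G, Am, Bm, C, D, Em, F#dim.
Reading the progression, the first chord not in that set is Dm, so the modulation leaves G major there.
The chord immediately before Dm is G, which is diatonic to both keys: I in G major and VII in A minor.

G — I in G major, VII in A minor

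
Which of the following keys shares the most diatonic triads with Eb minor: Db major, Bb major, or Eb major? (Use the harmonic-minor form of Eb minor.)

Triads of Eb minor (harmonic minor): Eb minor (i), F diminished (ii°), Gb augmented (III+), Ab minor (iv), Bb major (V), Cb major (VI), D diminished (vii°).
Db major shares 1: Ebm.
Bb major shares 1: Bb.
Eb major shares 2: Bb, Ddim.
The most common triads (2) are shared with Eb major.

Eb major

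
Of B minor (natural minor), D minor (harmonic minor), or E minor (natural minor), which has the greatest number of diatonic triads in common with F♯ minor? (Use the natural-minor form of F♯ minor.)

Triads of F♯ minor (natural minor): F♯ minor (i), G♯ diminished (ii°), A major (III), B minor (iv), C♯ minor (v), D major (VI), E major (VII).
B minor (natural minor) shares 4: F♯m, A, Bm, D.
D minor (harmonic minor) shares 1: A.
E minor (natural minor) shares 2: Bm, D.
The most common triads (4) are shared with B minor.

B minor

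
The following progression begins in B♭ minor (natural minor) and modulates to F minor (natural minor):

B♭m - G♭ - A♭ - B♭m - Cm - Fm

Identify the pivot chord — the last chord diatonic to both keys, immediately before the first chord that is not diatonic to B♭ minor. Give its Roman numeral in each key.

Chords diatonic to B♭ minor: B♭m, Cdim, D♭, E♭m, Fm, G♭, A♭.
Reading the progression, the first chord not in that set is Cm, so the modulation leaves B♭ minor there.
The chord immediately before Cm is B♭m, which is diatonic to both keys: i in B♭ minor and iv in F minor.

B♭m — i in B♭ minor, iv in F minor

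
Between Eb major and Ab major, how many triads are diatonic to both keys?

4

Diatonic triads of Eb major: Eb major (I), F minor (ii), G minor (iii), Ab major (IV), Bb major (V), C minor (vi), D diminished (vii°).
Diatonic triads of Ab major: Ab major (I), Bb minor (ii), C minor (iii), Db major (IV), Eb major (V), F minor (vi), G diminished (vii°).
Matching root and quality in both lists: Eb major, F minor, Ab major, C minor.
That gives 4 common triads.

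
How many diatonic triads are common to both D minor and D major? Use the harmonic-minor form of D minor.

2

Diatonic triads of D minor (harmonic minor): D minor (i), E diminished (ii°), F augmented (III+), G minor (iv), A major (V), Bb major (VI), C# diminished (vii°).
Diatonic triads of D major: D major (I), E minor (ii), F# minor (iii), G major (IV), A major (V), B minor (vi), C# diminished (vii°).
Matching root and quality in both lists: A major, C# diminished.
That gives 2 common triads.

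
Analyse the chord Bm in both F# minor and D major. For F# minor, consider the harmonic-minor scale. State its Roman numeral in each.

iv in F# minor; vi in D major

The scale of F# minor (harmonic minor) is F# G# A B C# D E#; B is degree 4, and the triad built there (B-D-F#) is minor, so it is iv.
The scale of D major is D E F# G A B C#; B is degree 6, and the triad built there (B-D-F#) is minor, so it is vi.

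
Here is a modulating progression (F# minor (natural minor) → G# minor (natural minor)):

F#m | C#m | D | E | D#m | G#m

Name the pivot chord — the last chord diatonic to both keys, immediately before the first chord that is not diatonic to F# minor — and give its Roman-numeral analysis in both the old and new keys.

E — VII in F# minor, VI in G# minor

Chords diatonic to F# minor: F#m, G#dim, A, Bm, C#m, D, E.
Reading the progression, the first chord not in that set is D#m, so the modulation leaves F# minor there.
The chord immediately before D#m is E, which is diatonic to both keys: VII in F# minor and VI in G# minor.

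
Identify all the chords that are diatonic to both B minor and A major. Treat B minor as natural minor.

Bm, D, F#m, A

Triads in B minor (natural minor): Bm (i), C#dim (ii°), D (III), Em (iv), F#m (v), G (VI), A (VII).
Triads in A major: A (I), Bm (ii), C#m (iii), D (IV), E (V), F#m (vi), G#dim (vii°).
Shared triads with their functions: Bm (i in B minor, ii in A major); D (III in B minor, IV in A major); F#m (v in B minor, vi in A major); A (VII in B minor, I in A major).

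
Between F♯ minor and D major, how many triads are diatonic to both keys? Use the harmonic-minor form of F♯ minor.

Diatonic triads of F♯ minor (harmonic minor): F♯m (i), G♯dim (ii°), Aaug (III+), Bm (iv), C♯ (V), D (VI), E♯dim (vii°).
Diatonic triads of D major: D (I), Em (ii), F♯m (iii), G (IV), A (V), Bm (vi), C♯dim (vii°).
Matching root and quality in both lists: F♯m, Bm, D.
That gives 3 common triads.

3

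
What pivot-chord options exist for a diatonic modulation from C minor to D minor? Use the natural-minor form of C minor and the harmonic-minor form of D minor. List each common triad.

Triads in C minor (natural minor): Cm (i), Ddim (ii°), E♭ (III), Fm (iv), Gm (v), A♭ (VI), B♭ (VII).
Triads in D minor (harmonic minor): Dm (i), Edim (ii°), Faug (III+), Gm (iv), A (V), B♭ (VI), C♯dim (vii°).
Shared triads with their functions: Gm (v in C minor, iv in D minor); B♭ (VII in C minor, VI in D minor).

Gm, B♭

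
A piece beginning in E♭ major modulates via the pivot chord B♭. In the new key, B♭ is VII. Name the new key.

C minor

The numeral VII denotes a major triad on scale degree 7. With B♭ on degree 7, the tonic of the new key is C.
Degree 7 carries a major triad in natural-minor keys, so the destination is C minor.
Check: the diatonic triads of C minor (natural minor) are Cm (i), Ddim (ii°), E♭ (III), Fm (iv), Gm (v), A♭ (VI), B♭ (VII) — B♭ is indeed VII.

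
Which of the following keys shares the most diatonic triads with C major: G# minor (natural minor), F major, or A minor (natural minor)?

Triads of C major: C major (I), D minor (ii), E minor (iii), F major (IV), G major (V), A minor (vi), B diminished (vii°).
G# minor (natural minor) shares 0: none.
F major shares 4: C, Dm, F, Am.
A minor (natural minor) shares 7: C, Dm, Em, F, G, Am, Bdim.
The most common triads (7) are shared with A minor.

A minor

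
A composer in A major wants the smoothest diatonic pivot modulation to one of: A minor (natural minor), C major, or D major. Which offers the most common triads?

D major

Triads of A major: A major (I), B minor (ii), C# minor (iii), D major (IV), E major (V), F# minor (vi), G# diminished (vii°).
A minor (natural minor) shares 0: none.
C major shares 0: none.
D major shares 4: A, Bm, D, F#m.
The most common triads (4) are shared with D major.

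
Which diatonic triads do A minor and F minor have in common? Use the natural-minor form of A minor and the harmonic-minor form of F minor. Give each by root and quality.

C

Triads in A minor (natural minor): Am (i), Bdim (ii°), C (III), Dm (iv), Em (v), F (VI), G (VII).
Triads in F minor (harmonic minor): Fm (i), Gdim (ii°), A♭aug (III+), B♭m (iv), C (V), D♭ (VI), Edim (vii°).
Shared triads with their functions: C (III in A minor, V in F minor).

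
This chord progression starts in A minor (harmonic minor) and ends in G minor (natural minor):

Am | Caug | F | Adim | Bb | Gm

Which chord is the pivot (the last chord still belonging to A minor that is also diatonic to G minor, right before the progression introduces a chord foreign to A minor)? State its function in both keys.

Chords diatonic to A minor: Am, Bdim, Caug, Dm, E, F, G#dim.
Reading the progression, the first chord not in that set is Adim, so the modulation leaves A minor there.
The chord immediately before Adim is F, which is diatonic to both keys: VI in A minor and VII in G minor.

F — VI in A minor, VII in G minor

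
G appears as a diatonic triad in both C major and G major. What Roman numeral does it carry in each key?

V in C major; I in G major

The scale of C major is C D E F G A B; G is degree 5, and the triad built there (G-B-D) is major, so it is V.
The scale of G major is G A B C D E F#; G is degree 1, and the triad built there (G-B-D) is major, so it is I.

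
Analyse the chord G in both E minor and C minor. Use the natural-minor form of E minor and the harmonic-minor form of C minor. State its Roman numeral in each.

The scale of E minor (natural minor) is E F# G A B C D; G is degree 3, and the triad built there (G-B-D) is major, so it is III.
The scale of C minor (harmonic minor) is C D Eb F G Ab B; G is degree 5, and the triad built there (G-B-D) is major, so it is V.

III in E minor; V in C minor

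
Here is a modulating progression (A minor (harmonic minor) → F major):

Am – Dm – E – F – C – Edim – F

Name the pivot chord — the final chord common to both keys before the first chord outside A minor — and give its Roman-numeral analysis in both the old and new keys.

F — VI in A minor, I in F major

Chords diatonic to A minor: Am, Bdim, Caug, Dm, E, F, G#dim.
Reading the progression, the first chord not in that set is C, so the modulation leaves A minor there.
The chord immediately before C is F, which is diatonic to both keys: VI in A minor and I in F major.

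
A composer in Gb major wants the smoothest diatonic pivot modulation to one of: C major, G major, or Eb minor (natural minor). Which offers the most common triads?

Eb minor

Triads of Gb major: Gb (I), Abm (ii), Bbm (iii), Cb (IV), Db (V), Ebm (vi), Fdim (vii°).
C major shares 0: none.
G major shares 0: none.
Eb minor (natural minor) shares 7: Gb, Abm, Bbm, Cb, Db, Ebm, Fdim.
The most common triads (7) are shared with Eb minor.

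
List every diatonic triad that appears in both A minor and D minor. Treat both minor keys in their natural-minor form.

Triads in A minor (natural minor): Am (i), Bdim (ii°), C (III), Dm (iv), Em (v), F (VI), G (VII).
Triads in D minor (natural minor): Dm (i), Edim (ii°), F (III), Gm (iv), Am (v), Bb (VI), C (VII).
Shared triads with their functions: Am (i in A minor, v in D minor); C (III in A minor, VII in D minor); Dm (iv in A minor, i in D minor); F (VI in A minor, III in D minor).

Am, C, Dm, F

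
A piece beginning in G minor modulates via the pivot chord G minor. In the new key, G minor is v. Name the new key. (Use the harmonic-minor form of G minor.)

C minor

The numeral v denotes a minor triad on scale degree 5. With G on degree 5, the tonic of the new key is C.
Degree 5 carries a minor triad in natural-minor keys, so the destination is C minor.
Check: the diatonic triads of C minor (natural minor) are Cm (i), Ddim (ii°), Eb (III), Fm (iv), Gm (v), Ab (VI), Bb (VII) — G minor is indeed v.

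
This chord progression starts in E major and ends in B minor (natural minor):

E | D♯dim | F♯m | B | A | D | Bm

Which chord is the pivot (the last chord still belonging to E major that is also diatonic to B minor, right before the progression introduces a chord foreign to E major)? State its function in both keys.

Chords diatonic to E major: E, F♯m, G♯m, A, B, C♯m, D♯dim.
Reading the progression, the first chord not in that set is D, so the modulation leaves E major there.
The chord immediately before D is A, which is diatonic to both keys: IV in E major and VII in B minor.

A — IV in E major, VII in B minor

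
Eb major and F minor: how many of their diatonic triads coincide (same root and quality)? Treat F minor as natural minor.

4

Diatonic triads of Eb major: Eb major (I), F minor (ii), G minor (iii), Ab major (IV), Bb major (V), C minor (vi), D diminished (vii°).
Diatonic triads of F minor (natural minor): F minor (i), G diminished (ii°), Ab major (III), Bb minor (iv), C minor (v), Db major (VI), Eb major (VII).
Matching root and quality in both lists: Eb major, F minor, Ab major, C minor.
That gives 4 common triads.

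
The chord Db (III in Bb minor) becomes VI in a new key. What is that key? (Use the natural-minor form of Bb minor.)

F minor

The numeral VI denotes a major triad on scale degree 6. With Db on degree 6, the tonic of the new key is F.
Degree 6 carries a major triad in minor keys, so the destination is F minor.
Check: the diatonic triads of F minor (natural minor) are Fm (i), Gdim (ii°), Ab (III), Bbm (iv), Cm (v), Db (VI), Eb (VII) — Db is indeed VI.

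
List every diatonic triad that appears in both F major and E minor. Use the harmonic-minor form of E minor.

Am, C

Triads in F major: F (I), Gm (ii), Am (iii), Bb (IV), C (V), Dm (vi), Edim (vii°).
Triads in E minor (harmonic minor): Em (i), F#dim (ii°), Gaug (III+), Am (iv), B (V), C (VI), D#dim (vii°).
Shared triads with their functions: Am (iii in F major, iv in E minor); C (V in F major, VI in E minor).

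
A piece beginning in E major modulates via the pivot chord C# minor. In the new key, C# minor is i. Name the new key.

The numeral i denotes a minor triad on scale degree 1. With C# on degree 1, the tonic of the new key is C#.
Degree 1 carries a minor triad in minor keys, so the destination is C# minor.
Check: the diatonic triads of C# minor (natural minor) are C#m (i), D#dim (ii°), E (III), F#m (iv), G#m (v), A (VI), B (VII) — C# minor is indeed i.

C# minor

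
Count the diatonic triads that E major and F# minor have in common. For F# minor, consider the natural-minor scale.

4

Diatonic triads of E major: E major (I), F# minor (ii), G# minor (iii), A major (IV), B major (V), C# minor (vi), D# diminished (vii°).
Diatonic triads of F# minor (natural minor): F# minor (i), G# diminished (ii°), A major (III), B minor (iv), C# minor (v), D major (VI), E major (VII).
Matching root and quality in both lists: E major, F# minor, A major, C# minor.
That gives 4 common triads.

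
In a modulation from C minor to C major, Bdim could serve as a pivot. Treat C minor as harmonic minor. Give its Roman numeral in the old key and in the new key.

The scale of C minor (harmonic minor) is C D Eb F G Ab B; B is degree 7, and the triad built there (B-D-F) is diminished, so it is vii°.
The scale of C major is C D E F G A B; B is degree 7, and the triad built there (B-D-F) is diminished, so it is vii°.

vii° in C minor; vii° in C major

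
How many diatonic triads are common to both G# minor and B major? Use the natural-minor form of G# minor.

Diatonic triads of G# minor (natural minor): G#m (i), A#dim (ii°), B (III), C#m (iv), D#m (v), E (VI), F# (VII).
Diatonic triads of B major: B (I), C#m (ii), D#m (iii), E (IV), F# (V), G#m (vi), A#dim (vii°).
Matching root and quality in both lists: G#m, A#dim, B, C#m, D#m, E, F#.
That gives 7 common triads.

7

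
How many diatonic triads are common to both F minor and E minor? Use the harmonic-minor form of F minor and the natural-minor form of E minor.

Diatonic triads of F minor (harmonic minor): Fm (i), Gdim (ii°), Abaug (III+), Bbm (iv), C (V), Db (VI), Edim (vii°).
Diatonic triads of E minor (natural minor): Em (i), F#dim (ii°), G (III), Am (iv), Bm (v), C (VI), D (VII).
Matching root and quality in both lists: C.
That gives 1 common triad.

1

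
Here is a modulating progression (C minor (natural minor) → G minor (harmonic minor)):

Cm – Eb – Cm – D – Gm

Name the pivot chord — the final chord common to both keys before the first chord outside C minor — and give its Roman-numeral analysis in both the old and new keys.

Chords diatonic to C minor: Cm, Ddim, Eb, Fm, Gm, Ab, Bb.
Reading the progression, the first chord not in that set is D, so the modulation leaves C minor there.
The chord immediately before D is Cm, which is diatonic to both keys: i in C minor and iv in G minor.

Cm — i in C minor, iv in G minor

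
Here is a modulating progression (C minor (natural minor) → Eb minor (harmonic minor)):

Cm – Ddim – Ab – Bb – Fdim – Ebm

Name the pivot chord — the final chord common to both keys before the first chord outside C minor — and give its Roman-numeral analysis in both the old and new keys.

Bb — VII in C minor, V in Eb minor

Chords diatonic to C minor: Cm, Ddim, Eb, Fm, Gm, Ab, Bb.
Reading the progression, the first chord not in that set is Fdim, so the modulation leaves C minor there.
The chord immediately before Fdim is Bb, which is diatonic to both keys: VII in C minor and V in Eb minor.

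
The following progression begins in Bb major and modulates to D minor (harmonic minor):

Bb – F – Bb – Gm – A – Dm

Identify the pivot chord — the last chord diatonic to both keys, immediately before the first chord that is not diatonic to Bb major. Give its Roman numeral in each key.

Chords diatonic to Bb major: Bb, Cm, Dm, Eb, F, Gm, Adim.
Reading the progression, the first chord not in that set is A, so the modulation leaves Bb major there.
The chord immediately before A is Gm, which is diatonic to both keys: vi in Bb major and iv in D minor.

Gm — vi in Bb major, iv in D minor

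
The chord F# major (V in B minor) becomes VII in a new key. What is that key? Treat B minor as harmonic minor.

G# minor

The numeral VII denotes a major triad on scale degree 7. With F# on degree 7, the tonic of the new key is G#.
Degree 7 carries a major triad in natural-minor keys, so the destination is G# minor.
Check: the diatonic triads of G# minor (natural minor) are G#m (i), A#dim (ii°), B (III), C#m (iv), D#m (v), E (VI), F# (VII) — F# major is indeed VII.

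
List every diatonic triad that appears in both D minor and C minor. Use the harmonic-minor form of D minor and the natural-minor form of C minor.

Triads in D minor (harmonic minor): D minor (i), E diminished (ii°), F augmented (III+), G minor (iv), A major (V), Bb major (VI), C# diminished (vii°).
Triads in C minor (natural minor): C minor (i), D diminished (ii°), Eb major (III), F minor (iv), G minor (v), Ab major (VI), Bb major (VII).
Shared triads with their functions: G minor (iv in D minor, v in C minor); Bb major (VI in D minor, VII in C minor).

Gm, Bb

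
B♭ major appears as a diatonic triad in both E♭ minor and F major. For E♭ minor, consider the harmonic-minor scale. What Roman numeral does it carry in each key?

V in E♭ minor; IV in F major

The scale of E♭ minor (harmonic minor) is E♭ F G♭ A♭ B♭ C♭ D; B♭ is degree 5, and the triad built there (B♭-D-F) is major, so it is V.
The scale of F major is F G A B♭ C D E; B♭ is degree 4, and the triad built there (B♭-D-F) is major, so it is IV.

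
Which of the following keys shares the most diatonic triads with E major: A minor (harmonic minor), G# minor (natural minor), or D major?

G# minor

Triads of E major: E major (I), F# minor (ii), G# minor (iii), A major (IV), B major (V), C# minor (vi), D# diminished (vii°).
A minor (harmonic minor) shares 1: E.
G# minor (natural minor) shares 4: E, G#m, B, C#m.
D major shares 2: F#m, A.
The most common triads (4) are shared with G# minor.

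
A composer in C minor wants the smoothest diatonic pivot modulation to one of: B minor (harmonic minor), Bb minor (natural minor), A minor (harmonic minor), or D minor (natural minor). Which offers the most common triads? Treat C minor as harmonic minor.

Triads of C minor (harmonic minor): C minor (i), D diminished (ii°), Eb augmented (III+), F minor (iv), G major (V), Ab major (VI), B diminished (vii°).
B minor (harmonic minor) shares 1: G.
Bb minor (natural minor) shares 2: Fm, Ab.
A minor (harmonic minor) shares 1: Bdim.
D minor (natural minor) shares 0: none.
The most common triads (2) are shared with Bb minor.

Bb minor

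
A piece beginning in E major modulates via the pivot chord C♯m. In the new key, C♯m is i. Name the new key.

The numeral i denotes a minor triad on scale degree 1. With C♯ on degree 1, the tonic of the new key is C♯.
Degree 1 carries a minor triad in minor keys, so the destination is C♯ minor.
Check: the diatonic triads of C♯ minor (natural minor) are C♯m (i), D♯dim (ii°), E (III), F♯m (iv), G♯m (v), A (VI), B (VII) — C♯m is indeed i.

C♯ minor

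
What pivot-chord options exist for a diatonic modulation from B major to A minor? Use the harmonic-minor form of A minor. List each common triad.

Triads in B major: B major (I), C# minor (ii), D# minor (iii), E major (IV), F# major (V), G# minor (vi), A# diminished (vii°).
Triads in A minor (harmonic minor): A minor (i), B diminished (ii°), C augmented (III+), D minor (iv), E major (V), F major (VI), G# diminished (vii°).
Shared triads with their functions: E major (IV in B major, V in A minor).

E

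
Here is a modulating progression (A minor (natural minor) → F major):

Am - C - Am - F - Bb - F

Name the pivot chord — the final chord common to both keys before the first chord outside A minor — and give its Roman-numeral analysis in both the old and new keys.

F — VI in A minor, I in F major

Chords diatonic to A minor: Am, Bdim, C, Dm, Em, F, G.
Reading the progression, the first chord not in that set is Bb, so the modulation leaves A minor there.
The chord immediately before Bb is F, which is diatonic to both keys: VI in A minor and I in F major.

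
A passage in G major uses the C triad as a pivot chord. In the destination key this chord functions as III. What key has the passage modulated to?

The numeral III denotes a major triad on scale degree 3. With C on degree 3, the tonic of the new key is A.
Degree 3 carries a major triad in natural-minor keys, so the destination is A minor.
Check: the diatonic triads of A minor (natural minor) are Am (i), Bdim (ii°), C (III), Dm (iv), Em (v), F (VI), G (VII) — C is indeed III.

A minor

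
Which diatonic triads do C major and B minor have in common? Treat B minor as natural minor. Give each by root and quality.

Em, G

Triads in C major: C major (I), D minor (ii), E minor (iii), F major (IV), G major (V), A minor (vi), B diminished (vii°).
Triads in B minor (natural minor): B minor (i), C# diminished (ii°), D major (III), E minor (iv), F# minor (v), G major (VI), A major (VII).
Shared triads with their functions: E minor (iii in C major, iv in B minor); G major (V in C major, VI in B minor).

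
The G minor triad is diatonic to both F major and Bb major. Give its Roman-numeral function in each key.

ii in F major; vi in Bb major

The scale of F major is F G A Bb C D E; G is degree 2, and the triad built there (G-Bb-D) is minor, so it is ii.
The scale of Bb major is Bb C D Eb F G A; G is degree 6, and the triad built there (G-Bb-D) is minor, so it is vi.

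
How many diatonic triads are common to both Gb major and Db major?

Diatonic triads of Gb major: Gb (I), Abm (ii), Bbm (iii), Cb (IV), Db (V), Ebm (vi), Fdim (vii°).
Diatonic triads of Db major: Db (I), Ebm (ii), Fm (iii), Gb (IV), Ab (V), Bbm (vi), Cdim (vii°).
Matching root and quality in both lists: Gb, Bbm, Db, Ebm.
That gives 4 common triads.

4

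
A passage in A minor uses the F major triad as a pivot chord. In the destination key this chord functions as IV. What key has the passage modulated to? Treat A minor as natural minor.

C major

The numeral IV denotes a major triad on scale degree 4. With F on degree 4, the tonic of the new key is C.
Degree 4 carries a major triad in major keys, so the destination is C major.
Check: the diatonic triads of C major are C (I), Dm (ii), Em (iii), F (IV), G (V), Am (vi), Bdim (vii°) — F major is indeed IV.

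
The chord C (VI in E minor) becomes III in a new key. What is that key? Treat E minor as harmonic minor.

A minor

The numeral III denotes a major triad on scale degree 3. With C on degree 3, the tonic of the new key is A.
Degree 3 carries a major triad in natural-minor keys, so the destination is A minor.
Check: the diatonic triads of A minor (natural minor) are Am (i), Bdim (ii°), C (III), Dm (iv), Em (v), F (VI), G (VII) — C is indeed III.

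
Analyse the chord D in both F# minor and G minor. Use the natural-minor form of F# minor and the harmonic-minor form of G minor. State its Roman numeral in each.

The scale of F# minor (natural minor) is F# G# A B C# D E; D is degree 6, and the triad built there (D-F#-A) is major, so it is VI.
The scale of G minor (harmonic minor) is G A Bb C D Eb F#; D is degree 5, and the triad built there (D-F#-A) is major, so it is V.

VI in F# minor; V in G minor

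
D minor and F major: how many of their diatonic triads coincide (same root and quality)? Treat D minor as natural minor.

Diatonic triads of D minor (natural minor): D minor (i), E diminished (ii°), F major (III), G minor (iv), A minor (v), Bb major (VI), C major (VII).
Diatonic triads of F major: F major (I), G minor (ii), A minor (iii), Bb major (IV), C major (V), D minor (vi), E diminished (vii°).
Matching root and quality in both lists: D minor, E diminished, F major, G minor, A minor, Bb major, C major.
That gives 7 common triads.

7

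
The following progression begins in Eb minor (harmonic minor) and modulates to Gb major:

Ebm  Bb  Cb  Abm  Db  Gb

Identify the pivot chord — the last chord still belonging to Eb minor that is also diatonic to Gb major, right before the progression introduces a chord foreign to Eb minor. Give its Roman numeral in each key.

Chords diatonic to Eb minor: Ebm, Fdim, Gbaug, Abm, Bb, Cb, Ddim.
Reading the progression, the first chord not in that set is Db, so the modulation leaves Eb minor there.
The chord immediately before Db is Abm, which is diatonic to both keys: iv in Eb minor and ii in Gb major.

Abm — iv in Eb minor, ii in Gb major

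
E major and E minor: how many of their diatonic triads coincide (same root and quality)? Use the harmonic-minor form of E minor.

Diatonic triads of E major: E (I), F#m (ii), G#m (iii), A (IV), B (V), C#m (vi), D#dim (vii°).
Diatonic triads of E minor (harmonic minor): Em (i), F#dim (ii°), Gaug (III+), Am (iv), B (V), C (VI), D#dim (vii°).
Matching root and quality in both lists: B, D#dim.
That gives 2 common triads.

2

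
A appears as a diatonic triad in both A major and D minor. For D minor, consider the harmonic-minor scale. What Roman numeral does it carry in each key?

The scale of A major is A B C# D E F# G#; A is degree 1, and the triad built there (A-C#-E) is major, so it is I.
The scale of D minor (harmonic minor) is D E F G A Bb C#; A is degree 5, and the triad built there (A-C#-E) is major, so it is V.

I in A major; V in D minor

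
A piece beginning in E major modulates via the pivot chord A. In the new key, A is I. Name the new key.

The numeral I denotes a major triad on scale degree 1. With A on degree 1, the tonic of the new key is A.
Degree 1 carries a major triad in major keys, so the destination is A major.
Check: the diatonic triads of A major are A (I), Bm (ii), C#m (iii), D (IV), E (V), F#m (vi), G#dim (vii°) — A is indeed I.

A major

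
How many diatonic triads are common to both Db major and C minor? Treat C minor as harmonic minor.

Diatonic triads of Db major: Db major (I), Eb minor (ii), F minor (iii), Gb major (IV), Ab major (V), Bb minor (vi), C diminished (vii°).
Diatonic triads of C minor (harmonic minor): C minor (i), D diminished (ii°), Eb augmented (III+), F minor (iv), G major (V), Ab major (VI), B diminished (vii°).
Matching root and quality in both lists: F minor, Ab major.
That gives 2 common triads.

2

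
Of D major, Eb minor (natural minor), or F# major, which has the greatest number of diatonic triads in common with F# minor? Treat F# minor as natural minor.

Triads of F# minor (natural minor): F# minor (i), G# diminished (ii°), A major (III), B minor (iv), C# minor (v), D major (VI), E major (VII).
D major shares 4: F#m, A, Bm, D.
Eb minor (natural minor) shares 0: none.
F# major shares 0: none.
The most common triads (4) are shared with D major.

D major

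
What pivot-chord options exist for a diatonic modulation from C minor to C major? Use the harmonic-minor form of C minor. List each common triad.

Triads in C minor (harmonic minor): Cm (i), Ddim (ii°), Ebaug (III+), Fm (iv), G (V), Ab (VI), Bdim (vii°).
Triads in C major: C (I), Dm (ii), Em (iii), F (IV), G (V), Am (vi), Bdim (vii°).
Shared triads with their functions: G (V in C minor, V in C major); Bdim (vii° in C minor, vii° in C major).

G, Bdim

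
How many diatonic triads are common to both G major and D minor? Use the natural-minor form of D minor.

Diatonic triads of G major: G (I), Am (ii), Bm (iii), C (IV), D (V), Em (vi), F#dim (vii°).
Diatonic triads of D minor (natural minor): Dm (i), Edim (ii°), F (III), Gm (iv), Am (v), Bb (VI), C (VII).
Matching root and quality in both lists: Am, C.
That gives 2 common triads.

2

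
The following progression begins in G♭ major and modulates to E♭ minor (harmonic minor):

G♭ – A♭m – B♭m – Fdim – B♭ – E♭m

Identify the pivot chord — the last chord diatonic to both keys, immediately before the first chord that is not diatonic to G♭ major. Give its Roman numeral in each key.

Fdim — vii° in G♭ major, ii° in E♭ minor

Chords diatonic to G♭ major: G♭, A♭m, B♭m, C♭, D♭, E♭m, Fdim.
Reading the progression, the first chord not in that set is B♭, so the modulation leaves G♭ major there.
The chord immediately before B♭ is Fdim, which is diatonic to both keys: vii° in G♭ major and ii° in E♭ minor.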